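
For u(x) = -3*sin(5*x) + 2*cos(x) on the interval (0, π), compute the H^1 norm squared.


||u||_{H^1(0,π)}^2 = 121*π

u'(x) = -2*sin(x) - 15*cos(5*x).
Expand u² and (u')² and integrate term by term on (0, π), using: for integers n ≥ 1, ∫_0^π sin²(nx) dx = ∫_0^π cos²(nx) dx = π/2; for n ≠ n', ∫_0^π sin(nx)sin(n'x) dx = ∫_0^π cos(nx)cos(n'x) dx = 0; and by product-to-sum, ∫_0^π sin(nx)cos(n'x) dx = ½∫_0^π [sin((n+n')x) + sin((n−n')x)] dx, which is 0 when n+n' is even and 2n/(n²−n'²) when n+n' is odd (it need not vanish on (0, π)).
  u² squared terms: (-3)²·∫sin(5x)² dx = 9·π/2 = 9*π/2;  (2)²·∫cos(x)² dx = 4·π/2 = 2*π.
  u² cross terms: 2·(-3)·(2)·∫sin(5x)·cos(x) dx = -12·(0) = 0.
  So ∫_0^π u² dx = 9*π/2 + 2*π + 0 = 13*π/2.
  (u')² squared terms: (-15)²·∫cos(5x)² dx = 225·π/2 = 225*π/2;  (-2)²·∫sin(x)² dx = 4·π/2 = 2*π.
  (u')² cross terms: 2·(-15)·(-2)·∫cos(5x)·sin(x) dx = 60·(0) = 0.
  So ∫_0^π (u')² dx = 225*π/2 + 2*π + 0 = 229*π/2.
||u||_{H^1}^2 = (13*π/2) + (229*π/2) = 121*π.


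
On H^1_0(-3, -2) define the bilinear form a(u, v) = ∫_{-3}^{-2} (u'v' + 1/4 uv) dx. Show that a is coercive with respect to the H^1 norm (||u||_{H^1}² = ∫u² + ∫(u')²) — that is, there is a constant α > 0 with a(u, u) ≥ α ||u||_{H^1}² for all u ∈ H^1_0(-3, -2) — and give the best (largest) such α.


α = (1/4 + π^2)/(1 + π^2)

Coercivity of a(·,·) on H^1_0(-3, -2) means a(u, u) ≥ α ||u||_{H^1}² for every u ∈ H^1_0.
The interval has length L = 1, and Poincaré/coercivity depend only on L. Here a(u, u) = ∫(u')² + (1/4)·∫u².
Here 0 < c = 1/4 < 1. The condition a(u,u) ≥ α||u||_{H^1}² reads (1−α)∫(u')² ≥ (α−c)∫u². Any admissible α is ≤ 1 (rapidly oscillating u have ∫u²/∫(u')² → 0), and α = 1 would force 0 ≥ (1−c)∫u², impossible since c < 1; so 1−α > 0. By the sharp Poincaré inequality on H^1_0 of an interval of length L, ∫(u')² ≥ (π/L)²∫u² with equality for the first sine mode sin(π(x−x₀)/L) (x₀ the left endpoint), so the inequality holds for all u iff (1−α)(π/L)² ≥ α − c, i.e. α ≤ ((π/L)² + c)/((π/L)² + 1) = (1 + c(L/π)²)/(1 + (L/π)²). With (π/L)² = π^2 and c = 1/4, the largest admissible constant is α = ((π/L)² + c)/((π/L)² + 1).
Simplifying, α = (1/4 + π^2)/(1 + π^2).


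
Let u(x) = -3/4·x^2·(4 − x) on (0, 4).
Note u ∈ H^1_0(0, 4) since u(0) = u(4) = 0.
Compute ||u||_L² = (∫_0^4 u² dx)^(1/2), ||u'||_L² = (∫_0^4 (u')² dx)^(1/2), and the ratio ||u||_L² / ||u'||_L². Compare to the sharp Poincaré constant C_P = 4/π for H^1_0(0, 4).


||u||_L² / ||u'||_L² = 2*sqrt(14)/7 < C_P = 4/π.

u(x) = -3/4·x^2·(4 − x), so u'(x) = 3*x*(3*x - 8)/4.
u(x) = -3/4·x^2·(4 − x) vanishes at x = 0 and x = 4, so u ∈ H^1_0(0, 4). Differentiate via the product rule and integrate the resulting polynomials term by term.
  ∫_0^4 u² dx = ∫_0^4 (9*x^6/16 - 9*x^5/2 + 9*x^4) dx. Term by term:
    ∫_0^4 9*x^6/16 dx = 9216/7;  ∫_0^4 -9*x^5/2 dx = -3072;  ∫_0^4 9*x^4 dx = 9216/5.
  Sum: 9216/7 − 3072 + 9216/5 = 3072/35.
  ∫_0^4 (u')² dx = ∫_0^4 (81*x^4/16 - 27*x^3 + 36*x^2) dx. Term by term:
    ∫_0^4 81*x^4/16 dx = 5184/5;  ∫_0^4 -27*x^3 dx = -1728;  ∫_0^4 36*x^2 dx = 768.
  Sum: 5184/5 − 1728 + 768 = 384/5.
∫_0^4 u² dx = 3072/35, so ||u||_L² = 32*sqrt(105)/35.
∫_0^4 (u')² dx = 384/5, so ||u'||_L² = 8*sqrt(30)/5.
Ratio ||u||_L² / ||u'||_L² = 2*sqrt(14)/7.
Sharp Poincaré constant on H^1_0(0, 4) is C_P = L/π = 4/π, achieved by sin(π/4·x).
A polynomial bump cannot attain the sharp Poincaré constant (only the first sine eigenfunction does), so the ratio is strictly less than C_P, consistent with ||u||_L² ≤ C_P ||u'||_L².


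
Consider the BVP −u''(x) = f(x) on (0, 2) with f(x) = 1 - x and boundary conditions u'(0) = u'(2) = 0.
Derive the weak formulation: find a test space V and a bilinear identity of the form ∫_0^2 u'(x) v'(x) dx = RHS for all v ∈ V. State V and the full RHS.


V = H^1(0, 2) (no boundary constraint on v; u is determined up to an additive constant); weak form: ∫_0^2 u'v' dx = ∫_0^2 (1 - x) v dx for all v ∈ V.

Multiply both sides by a test function v and integrate from 0 to 2:
  ∫_0^2 −u''(x) v(x) dx = ∫_0^2 f(x) v(x) dx.
Integrate the LHS by parts once:
  ∫_0^2 −u'' v dx = −[u'(x) v(x)]_0^2 + ∫_0^2 u'(x) v'(x) dx.
Thus ∫_0^2 u'(x) v'(x) dx = ∫_0^2 f(x) v(x) dx + [u'(x) v(x)]_0^2.
Choose V so that boundary terms are either known or forced to vanish.
u has homogeneous Neumann: u'(0) = u'(2) = 0. So [u' v]_0^2 = 0·v(2) − 0·v(0) = 0 for any v; take V = H^1(0, 2).
Weak formulation: find u (satisfying any essential BC) such that ∫_0^2 u'(x) v'(x) dx = ∫_0^2 f v dx for all v ∈ V (homogeneous Neumann, so boundary terms vanish).
Substituting f(x) = 1 - x, the right-hand side is ∫_0^2 (1 - x) v dx.
Compatibility check (pure Neumann): taking v ≡ 1 ∈ V gives 0 = ∫_0^2 f dx + (0) − (0), i.e. ∫_0^2 f dx must equal u'(0) − u'(2) = 0. Indeed ∫_0^2 (1 - x) dx = 0, so the data are compatible. The solution is then unique only up to an additive constant (fix it e.g. by requiring ∫_0^2 u dx = 0).


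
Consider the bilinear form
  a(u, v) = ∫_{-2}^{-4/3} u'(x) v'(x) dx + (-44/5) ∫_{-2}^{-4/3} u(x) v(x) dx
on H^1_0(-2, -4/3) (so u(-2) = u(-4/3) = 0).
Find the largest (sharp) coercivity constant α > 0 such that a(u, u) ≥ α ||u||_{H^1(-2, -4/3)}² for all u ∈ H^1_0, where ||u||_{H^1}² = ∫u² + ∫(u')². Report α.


α = (-176 + 45*π^2)/(5*(4 + 9*π^2))

Coercivity of a(·,·) on H^1_0(-2, -4/3) means a(u, u) ≥ α ||u||_{H^1}² for every u ∈ H^1_0.
The interval has length L = 2/3, and Poincaré/coercivity depend only on L. Here a(u, u) = ∫(u')² + (-44/5)·∫u².
Here c = -44/5 < 0 with |c| < (π/L)² = 9*π^2/4, so coercivity still holds. The condition a(u,u) ≥ α||u||_{H^1}² reads (1−α)∫(u')² ≥ (α−c)∫u². Any admissible α is ≤ 1 (rapidly oscillating u have ∫u²/∫(u')² → 0), and α = 1 would force 0 ≥ (1−c)∫u², impossible since c < 1; so 1−α > 0. By the sharp Poincaré inequality on H^1_0 of an interval of length L, ∫(u')² ≥ (π/L)²∫u² with equality for the first sine mode sin(π(x−x₀)/L) (x₀ the left endpoint), so the inequality holds for all u iff (1−α)(π/L)² ≥ α − c, i.e. α ≤ ((π/L)² + c)/((π/L)² + 1) = (1 + c(L/π)²)/(1 + (L/π)²). (Direct route, valid since c ≤ 0: Poincaré gives c∫u² ≥ c(L/π)²∫(u')², so a(u,u) ≥ (1 + c(L/π)²)∫(u')², while ||u||_{H^1}² ≤ (1 + (L/π)²)∫(u')²; dividing yields the same α.) With (π/L)² = 9*π^2/4 and c = -44/5, the largest admissible constant is α = ((π/L)² + c)/((π/L)² + 1).
Simplifying, α = (-176 + 45*π^2)/(5*(4 + 9*π^2)).


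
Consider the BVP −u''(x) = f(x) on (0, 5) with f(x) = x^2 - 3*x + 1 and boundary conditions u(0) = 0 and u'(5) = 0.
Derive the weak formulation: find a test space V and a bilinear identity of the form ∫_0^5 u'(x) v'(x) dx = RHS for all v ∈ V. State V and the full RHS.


V = {v ∈ H^1(0, 5) : v(0) = 0} (test functions vanish at x = 0 where u is specified); weak form: ∫_0^5 u'v' dx = ∫_0^5 (x^2 - 3*x + 1) v dx for all v ∈ V.

Multiply both sides by a test function v and integrate from 0 to 5:
  ∫_0^5 −u''(x) v(x) dx = ∫_0^5 f(x) v(x) dx.
Integrate the LHS by parts once:
  ∫_0^5 −u'' v dx = −[u'(x) v(x)]_0^5 + ∫_0^5 u'(x) v'(x) dx.
Thus ∫_0^5 u'(x) v'(x) dx = ∫_0^5 f(x) v(x) dx + [u'(x) v(x)]_0^5.
Choose V so that boundary terms are either known or forced to vanish.
Mixed BC: u(0) = 0 (Dirichlet) and u'(5) = 0 (Neumann). Define V = {v ∈ H^1(0, 5) : v(0) = 0}. Then [u' v]_0^5 = u'(5)·v(5) − u'(0)·0 = 0.
Weak formulation: find u (satisfying any essential BC) such that ∫_0^5 u'(x) v'(x) dx = ∫_0^5 f v dx for all v ∈ V (Dirichlet at 0 absorbed into V; the Neumann datum at x = 5 is zero, so no boundary term remains).
Substituting f(x) = x^2 - 3*x + 1, the right-hand side is ∫_0^5 (x^2 - 3*x + 1) v dx.


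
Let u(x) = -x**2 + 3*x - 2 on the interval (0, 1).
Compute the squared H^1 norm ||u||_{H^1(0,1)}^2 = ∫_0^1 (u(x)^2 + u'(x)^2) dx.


||u||_{H^1}^2 = 161/30

The H^1 norm (squared) on an interval (0, L) is
  ||u||_{H^1}^2 = ∫_0^L u(x)^2 dx + ∫_0^L u'(x)^2 dx.
Compute u'(x) = 3 - 2*x.
Then u(x)^2 = x**4 - 6*x**3 + 13*x**2 - 12*x + 4 and u'(x)^2 = 4*x**2 - 12*x + 9.
Integrate each monomial from 0 to 1 using ∫_0^1 c·x^n dx = c·1^(n+1)/(n+1):
  ∫_0^1 u(x)^2 dx = ∫_0^1 (x^4 - 6*x^3 + 13*x^2 - 12*x + 4) dx. Term by term:
    ∫_0^1 x^4 dx = 1/5;  ∫_0^1 -6*x^3 dx = -3/2;  ∫_0^1 13*x^2 dx = 13/3;
    ∫_0^1 -12*x dx = -6;  ∫_0^1 4 dx = 4.
  Sum: 1/5 − 3/2 + 13/3 − 6 + 4 = 31/30.
  ∫_0^1 u'(x)^2 dx = ∫_0^1 (4*x^2 - 12*x + 9) dx. Term by term:
    ∫_0^1 4*x^2 dx = 4/3;  ∫_0^1 -12*x dx = -6;  ∫_0^1 9 dx = 9.
  Sum: 4/3 − 6 + 9 = 13/3.
Adding: ||u||_{H^1}^2 = 31/30 + 13/3 = 161/30.


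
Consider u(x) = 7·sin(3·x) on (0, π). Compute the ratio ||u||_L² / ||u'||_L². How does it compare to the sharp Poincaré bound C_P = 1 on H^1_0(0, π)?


||u||_L² / ||u'||_L² = 1/3 < C_P = 1.

u(x) = 7·sin(3·x), so u'(x) = 21*cos(3*x).
Writing u(x) = A·sin(kπx/L) with A = 7 and k = 3, use ∫_0^L sin²(kπx/L) dx = L/2 and ∫_0^L cos²(kπx/L) dx = L/2.
u² = 49·sin²(3·x) and (u')² = 441·cos²(3·x), and each of sin², cos² integrates to L/2 = π/2 over (0, π).
∫_0^π u² dx = 49*π/2, so ||u||_L² = 7*sqrt(2)*sqrt(π)/2.
∫_0^π (u')² dx = 441*π/2, so ||u'||_L² = 21*sqrt(2)*sqrt(π)/2.
Ratio ||u||_L² / ||u'||_L² = 1/3.
Sharp Poincaré constant on H^1_0(0, π) is C_P = L/π = 1, achieved by sin(x).
This is the k = 3 harmonic; the ratio L/(kπ) is strictly less than C_P = L/π, consistent with the sharp inequality ||u||_L² ≤ C_P ||u'||_L².


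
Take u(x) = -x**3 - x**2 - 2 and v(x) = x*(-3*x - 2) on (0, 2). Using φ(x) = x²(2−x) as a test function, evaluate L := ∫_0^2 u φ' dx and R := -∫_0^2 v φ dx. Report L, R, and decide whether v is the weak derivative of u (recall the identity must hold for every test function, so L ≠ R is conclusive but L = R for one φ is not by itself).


LHS = 48/5, RHS = 48/5. Yes, v = u' weakly.

u(x) = -x**3 - x**2 - 2, classical derivative u'(x) = -3*x**2 - 2*x.
φ(x) = x²(2−x), so φ'(x) = x*(4 - 3*x).
Note φ(0) = φ(2) = 0, so the boundary term u·φ vanishes.
LHS = ∫_0^2 u(x) φ'(x) dx = ∫_0^2 (3*x^5 - x^4 - 4*x^3 + 6*x^2 - 8*x) dx. Term by term:
  ∫_0^2 3*x^5 dx = 32;  ∫_0^2 -x^4 dx = -32/5;  ∫_0^2 -4*x^3 dx = -16;
  ∫_0^2 6*x^2 dx = 16;  ∫_0^2 -8*x dx = -16.
Sum: 32 − 32/5 − 16 + 16 − 16 = 48/5.
So LHS = 48/5.
∫_0^2 v(x) φ(x) dx = ∫_0^2 (3*x^5 - 4*x^4 - 4*x^3) dx. Term by term:
  ∫_0^2 3*x^5 dx = 32;  ∫_0^2 -4*x^4 dx = -128/5;  ∫_0^2 -4*x^3 dx = -16.
Sum: 32 − 128/5 − 16 = -48/5.
So RHS = -∫_0^2 v(x) φ(x) dx = 48/5.
LHS = RHS, so the identity holds for this test φ.
Moreover u is smooth here and v(x) = u'(x) = -3*x**2 - 2*x pointwise, so the identity holds for every test function. Hence v is the weak derivative of u.


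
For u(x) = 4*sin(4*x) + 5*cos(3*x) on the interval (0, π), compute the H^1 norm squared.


||u||_{H^1(0,π)}^2 = 3200/7 + 261*π

u'(x) = -15*sin(3*x) + 16*cos(4*x).
Expand u² and (u')² and integrate term by term on (0, π), using: for integers n ≥ 1, ∫_0^π sin²(nx) dx = ∫_0^π cos²(nx) dx = π/2; for n ≠ n', ∫_0^π sin(nx)sin(n'x) dx = ∫_0^π cos(nx)cos(n'x) dx = 0; and by product-to-sum, ∫_0^π sin(nx)cos(n'x) dx = ½∫_0^π [sin((n+n')x) + sin((n−n')x)] dx, which is 0 when n+n' is even and 2n/(n²−n'²) when n+n' is odd (it need not vanish on (0, π)).
  u² squared terms: (4)²·∫sin(4x)² dx = 16·π/2 = 8*π;  (5)²·∫cos(3x)² dx = 25·π/2 = 25*π/2.
  u² cross terms: 2·(4)·(5)·∫sin(4x)·cos(3x) dx = 40·(8/7) = 320/7.
  So ∫_0^π u² dx = 8*π + 25*π/2 + 320/7 = 320/7 + 41*π/2.
  (u')² squared terms: (-15)²·∫sin(3x)² dx = 225·π/2 = 225*π/2;  (16)²·∫cos(4x)² dx = 256·π/2 = 128*π.
  (u')² cross terms: 2·(-15)·(16)·∫sin(3x)·cos(4x) dx = -480·(-6/7) = 2880/7.
  So ∫_0^π (u')² dx = 225*π/2 + 128*π + 2880/7 = 2880/7 + 481*π/2.
||u||_{H^1}^2 = (320/7 + 41*π/2) + (2880/7 + 481*π/2) = 3200/7 + 261*π.


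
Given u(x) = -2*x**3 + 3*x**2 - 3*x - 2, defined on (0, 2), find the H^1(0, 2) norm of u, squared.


||u||_{H^1}^2 = 5038/35

The H^1 norm (squared) on an interval (0, L) is
  ||u||_{H^1}^2 = ∫_0^L u(x)^2 dx + ∫_0^L u'(x)^2 dx.
Compute u'(x) = -6*x**2 + 6*x - 3.
Then u(x)^2 = 4*x**6 - 12*x**5 + 21*x**4 - 10*x**3 - 3*x**2 + 12*x + 4 and u'(x)^2 = 36*x**4 - 72*x**3 + 72*x**2 - 36*x + 9.
Integrate each monomial from 0 to 2 using ∫_0^2 c·x^n dx = c·2^(n+1)/(n+1):
  ∫_0^2 u(x)^2 dx = ∫_0^2 (4*x^6 - 12*x^5 + 21*x^4 - 10*x^3 - 3*x^2 + 12*x + 4) dx. Term by term:
    ∫_0^2 4*x^6 dx = 512/7;  ∫_0^2 -12*x^5 dx = -128;  ∫_0^2 21*x^4 dx = 672/5;
    ∫_0^2 -10*x^3 dx = -40;  ∫_0^2 -3*x^2 dx = -8;  ∫_0^2 12*x dx = 24;
    ∫_0^2 4 dx = 8.
  Sum: 512/7 − 128 + 672/5 − 40 − 8 + 24 + 8 = 2224/35.
  ∫_0^2 u'(x)^2 dx = ∫_0^2 (36*x^4 - 72*x^3 + 72*x^2 - 36*x + 9) dx. Term by term:
    ∫_0^2 36*x^4 dx = 1152/5;  ∫_0^2 -72*x^3 dx = -288;  ∫_0^2 72*x^2 dx = 192;
    ∫_0^2 -36*x dx = -72;  ∫_0^2 9 dx = 18.
  Sum: 1152/5 − 288 + 192 − 72 + 18 = 402/5.
Adding: ||u||_{H^1}^2 = 2224/35 + 402/5 = 5038/35.


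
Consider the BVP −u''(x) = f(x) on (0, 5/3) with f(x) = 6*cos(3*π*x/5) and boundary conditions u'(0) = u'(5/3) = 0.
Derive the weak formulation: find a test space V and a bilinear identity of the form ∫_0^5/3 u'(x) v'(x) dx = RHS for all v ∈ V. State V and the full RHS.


V = H^1(0, 5/3) (no boundary constraint on v; u is determined up to an additive constant); weak form: ∫_0^5/3 u'v' dx = ∫_0^5/3 (6*cos(3*π*x/5)) v dx for all v ∈ V.

Multiply both sides by a test function v and integrate from 0 to 5/3:
  ∫_0^5/3 −u''(x) v(x) dx = ∫_0^5/3 f(x) v(x) dx.
Integrate the LHS by parts once:
  ∫_0^5/3 −u'' v dx = −[u'(x) v(x)]_0^5/3 + ∫_0^5/3 u'(x) v'(x) dx.
Thus ∫_0^5/3 u'(x) v'(x) dx = ∫_0^5/3 f(x) v(x) dx + [u'(x) v(x)]_0^5/3.
Choose V so that boundary terms are either known or forced to vanish.
u has homogeneous Neumann: u'(0) = u'(5/3) = 0. So [u' v]_0^5/3 = 0·v(5/3) − 0·v(0) = 0 for any v; take V = H^1(0, 5/3).
Weak formulation: find u (satisfying any essential BC) such that ∫_0^5/3 u'(x) v'(x) dx = ∫_0^5/3 f v dx for all v ∈ V (homogeneous Neumann, so boundary terms vanish).
Substituting f(x) = 6*cos(3*π*x/5), the right-hand side is ∫_0^5/3 (6*cos(3*π*x/5)) v dx.
Compatibility check (pure Neumann): taking v ≡ 1 ∈ V gives 0 = ∫_0^5/3 f dx + (0) − (0), i.e. ∫_0^5/3 f dx must equal u'(0) − u'(5/3) = 0. Indeed ∫_0^5/3 (6*cos(3*π*x/5)) dx = 0, so the data are compatible. The solution is then unique only up to an additive constant (fix it e.g. by requiring ∫_0^5/3 u dx = 0).


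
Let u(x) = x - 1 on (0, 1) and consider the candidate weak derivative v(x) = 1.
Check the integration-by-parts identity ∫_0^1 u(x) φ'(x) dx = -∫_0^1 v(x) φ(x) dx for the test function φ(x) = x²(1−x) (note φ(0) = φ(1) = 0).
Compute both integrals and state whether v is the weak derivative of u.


LHS = -1/12, RHS = -1/12. Yes, v = u' weakly.

u(x) = x - 1, classical derivative u'(x) = 1.
φ(x) = x²(1−x), so φ'(x) = x*(2 - 3*x).
Note φ(0) = φ(1) = 0, so the boundary term u·φ vanishes.
LHS = ∫_0^1 u(x) φ'(x) dx = ∫_0^1 (-3*x^3 + 5*x^2 - 2*x) dx. Term by term:
  ∫_0^1 -3*x^3 dx = -3/4;  ∫_0^1 5*x^2 dx = 5/3;  ∫_0^1 -2*x dx = -1.
Sum: -3/4 + 5/3 − 1 = -1/12.
So LHS = -1/12.
∫_0^1 v(x) φ(x) dx = ∫_0^1 (-x^3 + x^2) dx. Term by term:
  ∫_0^1 -x^3 dx = -1/4;  ∫_0^1 x^2 dx = 1/3.
Sum: -1/4 + 1/3 = 1/12.
So RHS = -∫_0^1 v(x) φ(x) dx = -1/12.
LHS = RHS, so the identity holds for this test φ.
Moreover u is smooth here and v(x) = u'(x) = 1 pointwise, so the identity holds for every test function. Hence v is the weak derivative of u.


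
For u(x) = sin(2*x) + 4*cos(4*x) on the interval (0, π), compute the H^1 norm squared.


||u||_{H^1(0,π)}^2 = 277*π/2

u'(x) = -16*sin(4*x) + 2*cos(2*x).
Expand u² and (u')² and integrate term by term on (0, π), using: for integers n ≥ 1, ∫_0^π sin²(nx) dx = ∫_0^π cos²(nx) dx = π/2; for n ≠ n', ∫_0^π sin(nx)sin(n'x) dx = ∫_0^π cos(nx)cos(n'x) dx = 0; and by product-to-sum, ∫_0^π sin(nx)cos(n'x) dx = ½∫_0^π [sin((n+n')x) + sin((n−n')x)] dx, which is 0 when n+n' is even and 2n/(n²−n'²) when n+n' is odd (it need not vanish on (0, π)).
  u² squared terms: (4)²·∫cos(4x)² dx = 16·π/2 = 8*π;  (1)²·∫sin(2x)² dx = 1·π/2 = π/2.
  u² cross terms: 2·(4)·(1)·∫cos(4x)·sin(2x) dx = 8·(0) = 0.
  So ∫_0^π u² dx = 8*π + π/2 + 0 = 17*π/2.
  (u')² squared terms: (-16)²·∫sin(4x)² dx = 256·π/2 = 128*π;  (2)²·∫cos(2x)² dx = 4·π/2 = 2*π.
  (u')² cross terms: 2·(-16)·(2)·∫sin(4x)·cos(2x) dx = -64·(0) = 0.
  So ∫_0^π (u')² dx = 128*π + 2*π + 0 = 130*π.
||u||_{H^1}^2 = (17*π/2) + (130*π) = 277*π/2.


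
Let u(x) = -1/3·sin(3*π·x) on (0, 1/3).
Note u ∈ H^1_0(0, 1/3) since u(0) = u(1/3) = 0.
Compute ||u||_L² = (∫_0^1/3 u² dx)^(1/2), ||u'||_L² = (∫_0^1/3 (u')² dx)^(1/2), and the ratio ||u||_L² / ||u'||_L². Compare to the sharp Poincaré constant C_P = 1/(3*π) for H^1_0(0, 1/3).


||u||_L² / ||u'||_L² = 1/(3*π) = C_P.

u(x) = -1/3·sin(3*π·x), so u'(x) = -π*cos(3*π*x).
Writing u(x) = A·sin(kπx/L) with A = -1/3 and k = 1, use ∫_0^L sin²(kπx/L) dx = L/2 and ∫_0^L cos²(kπx/L) dx = L/2.
u² = 1/9·sin²(3*π·x) and (u')² = π^2·cos²(3*π·x), and each of sin², cos² integrates to L/2 = 1/6 over (0, 1/3).
∫_0^1/3 u² dx = 1/54, so ||u||_L² = sqrt(6)/18.
∫_0^1/3 (u')² dx = π^2/6, so ||u'||_L² = sqrt(6)*π/6.
Ratio ||u||_L² / ||u'||_L² = 1/(3*π).
Sharp Poincaré constant on H^1_0(0, 1/3) is C_P = L/π = 1/(3*π), achieved by sin(3*π·x).
This is the k = 1 eigenfunction (up to amplitude), so the ratio equals the sharp Poincaré constant exactly.


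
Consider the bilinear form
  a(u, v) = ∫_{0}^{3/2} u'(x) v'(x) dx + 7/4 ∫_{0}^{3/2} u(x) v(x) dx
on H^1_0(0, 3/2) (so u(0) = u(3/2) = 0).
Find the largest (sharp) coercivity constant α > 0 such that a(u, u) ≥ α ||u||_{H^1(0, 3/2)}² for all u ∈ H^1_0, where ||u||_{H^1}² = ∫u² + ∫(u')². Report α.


α = 1

Coercivity of a(·,·) on H^1_0(0, 3/2) means a(u, u) ≥ α ||u||_{H^1}² for every u ∈ H^1_0.
The interval has length L = 3/2, and Poincaré/coercivity depend only on L. Here a(u, u) = ∫(u')² + (7/4)·∫u².
Here c = 7/4 ≥ 1, so a(u,u) = ∫(u')² + c∫u² ≥ ∫(u')² + ∫u² = ||u||_{H^1}², i.e. α = 1 works. No larger α is possible: a(u,u) ≥ α||u||_{H^1}² means (1−α)∫(u')² ≥ (α−c)∫u², and for the modes u_n = sin(nπ(x−x₀)/L) (x₀ the left endpoint) one has ∫u_n²/∫(u_n')² = (L/(nπ))² → 0, so a(u_n,u_n)/||u_n||_{H^1}² → 1. Hence the optimal constant is α = 1.
Therefore α = 1.


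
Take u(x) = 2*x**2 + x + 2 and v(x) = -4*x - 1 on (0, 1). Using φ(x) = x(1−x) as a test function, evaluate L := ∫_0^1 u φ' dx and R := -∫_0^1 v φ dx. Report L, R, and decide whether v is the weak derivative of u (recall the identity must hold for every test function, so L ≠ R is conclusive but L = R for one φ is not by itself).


LHS = -1/2, RHS = 1/2. No, v is not the weak derivative of u.

u(x) = 2*x**2 + x + 2, classical derivative u'(x) = 4*x + 1.
φ(x) = x(1−x), so φ'(x) = 1 - 2*x.
Note φ(0) = φ(1) = 0, so the boundary term u·φ vanishes.
LHS = ∫_0^1 u(x) φ'(x) dx = ∫_0^1 (-4*x^3 - 3*x + 2) dx. Term by term:
  ∫_0^1 -4*x^3 dx = -1;  ∫_0^1 -3*x dx = -3/2;  ∫_0^1 2 dx = 2.
Sum: -1 − 3/2 + 2 = -1/2.
So LHS = -1/2.
∫_0^1 v(x) φ(x) dx = ∫_0^1 (4*x^3 - 3*x^2 - x) dx. Term by term:
  ∫_0^1 4*x^3 dx = 1;  ∫_0^1 -3*x^2 dx = -1;  ∫_0^1 -x dx = -1/2.
Sum: 1 − 1 − 1/2 = -1/2.
So RHS = -∫_0^1 v(x) φ(x) dx = 1/2.
LHS − RHS = -1 ≠ 0, so the identity fails.
(For a valid weak derivative the identity must hold for EVERY test function, in particular this one. The failure shows v is NOT the weak derivative of u.)
Correct weak derivative would be u'(x) = 4*x + 1.


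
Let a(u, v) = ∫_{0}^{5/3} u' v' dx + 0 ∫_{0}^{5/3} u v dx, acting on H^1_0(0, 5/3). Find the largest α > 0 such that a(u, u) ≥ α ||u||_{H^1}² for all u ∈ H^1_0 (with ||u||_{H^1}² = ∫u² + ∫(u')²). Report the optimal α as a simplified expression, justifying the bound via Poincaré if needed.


α = 9*π^2/(25 + 9*π^2)

Coercivity of a(·,·) on H^1_0(0, 5/3) means a(u, u) ≥ α ||u||_{H^1}² for every u ∈ H^1_0.
The interval has length L = 5/3, and Poincaré/coercivity depend only on L. Here a(u, u) = ∫(u')² + (0)·∫u².
Here c = 0, so a(u,u) = ∫(u')² alone. The condition a(u,u) ≥ α||u||_{H^1}² reads (1−α)∫(u')² ≥ (α−c)∫u². Any admissible α is ≤ 1 (rapidly oscillating u have ∫u²/∫(u')² → 0), and α = 1 would force 0 ≥ (1−c)∫u², impossible since c < 1; so 1−α > 0. By the sharp Poincaré inequality on H^1_0 of an interval of length L, ∫(u')² ≥ (π/L)²∫u² with equality for the first sine mode sin(π(x−x₀)/L) (x₀ the left endpoint), so the inequality holds for all u iff (1−α)(π/L)² ≥ α − c, i.e. α ≤ ((π/L)² + c)/((π/L)² + 1) = (1 + c(L/π)²)/(1 + (L/π)²). (Direct route, valid since c ≤ 0: Poincaré gives c∫u² ≥ c(L/π)²∫(u')², so a(u,u) ≥ (1 + c(L/π)²)∫(u')², while ||u||_{H^1}² ≤ (1 + (L/π)²)∫(u')²; dividing yields the same α.) With (π/L)² = 9*π^2/25 and c = 0, the largest admissible constant is α = ((π/L)² + c)/((π/L)² + 1).
Simplifying, α = 9*π^2/(25 + 9*π^2).


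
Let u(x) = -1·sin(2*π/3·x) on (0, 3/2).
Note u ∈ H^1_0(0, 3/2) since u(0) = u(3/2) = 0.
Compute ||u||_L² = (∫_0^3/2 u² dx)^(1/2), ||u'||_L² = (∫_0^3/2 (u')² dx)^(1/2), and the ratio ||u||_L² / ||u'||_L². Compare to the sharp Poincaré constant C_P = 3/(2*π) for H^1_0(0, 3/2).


||u||_L² / ||u'||_L² = 3/(2*π) = C_P.

u(x) = -1·sin(2*π/3·x), so u'(x) = -2*π*cos(2*π*x/3)/3.
Writing u(x) = A·sin(kπx/L) with A = -1 and k = 1, use ∫_0^L sin²(kπx/L) dx = L/2 and ∫_0^L cos²(kπx/L) dx = L/2.
u² = 1·sin²(2*π/3·x) and (u')² = 4*π^2/9·cos²(2*π/3·x), and each of sin², cos² integrates to L/2 = 3/4 over (0, 3/2).
∫_0^3/2 u² dx = 3/4, so ||u||_L² = sqrt(3)/2.
∫_0^3/2 (u')² dx = π^2/3, so ||u'||_L² = sqrt(3)*π/3.
Ratio ||u||_L² / ||u'||_L² = 3/(2*π).
Sharp Poincaré constant on H^1_0(0, 3/2) is C_P = L/π = 3/(2*π), achieved by sin(2*π/3·x).
This is the k = 1 eigenfunction (up to amplitude), so the ratio equals the sharp Poincaré constant exactly.


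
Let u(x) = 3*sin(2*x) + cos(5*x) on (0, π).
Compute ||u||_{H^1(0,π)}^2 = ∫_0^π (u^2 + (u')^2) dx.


||u||_{H^1(0,π)}^2 = -208/7 + 71*π/2

u'(x) = -5*sin(5*x) + 6*cos(2*x).
Expand u² and (u')² and integrate term by term on (0, π), using: for integers n ≥ 1, ∫_0^π sin²(nx) dx = ∫_0^π cos²(nx) dx = π/2; for n ≠ n', ∫_0^π sin(nx)sin(n'x) dx = ∫_0^π cos(nx)cos(n'x) dx = 0; and by product-to-sum, ∫_0^π sin(nx)cos(n'x) dx = ½∫_0^π [sin((n+n')x) + sin((n−n')x)] dx, which is 0 when n+n' is even and 2n/(n²−n'²) when n+n' is odd (it need not vanish on (0, π)).
  u² squared terms: (3)²·∫sin(2x)² dx = 9·π/2 = 9*π/2;  (1)²·∫cos(5x)² dx = 1·π/2 = π/2.
  u² cross terms: 2·(3)·(1)·∫sin(2x)·cos(5x) dx = 6·(-4/21) = -8/7.
  So ∫_0^π u² dx = 9*π/2 + π/2 − 8/7 = -8/7 + 5*π.
  (u')² squared terms: (-5)²·∫sin(5x)² dx = 25·π/2 = 25*π/2;  (6)²·∫cos(2x)² dx = 36·π/2 = 18*π.
  (u')² cross terms: 2·(-5)·(6)·∫sin(5x)·cos(2x) dx = -60·(10/21) = -200/7.
  So ∫_0^π (u')² dx = 25*π/2 + 18*π − 200/7 = -200/7 + 61*π/2.
||u||_{H^1}^2 = (-8/7 + 5*π) + (-200/7 + 61*π/2) = -208/7 + 71*π/2.


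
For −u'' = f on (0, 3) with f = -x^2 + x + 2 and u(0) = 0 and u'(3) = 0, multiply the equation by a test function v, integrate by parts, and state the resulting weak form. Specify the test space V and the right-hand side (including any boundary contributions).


V = {v ∈ H^1(0, 3) : v(0) = 0} (test functions vanish at x = 0 where u is specified); weak form: ∫_0^3 u'v' dx = ∫_0^3 (-x^2 + x + 2) v dx for all v ∈ V.

Multiply both sides by a test function v and integrate from 0 to 3:
  ∫_0^3 −u''(x) v(x) dx = ∫_0^3 f(x) v(x) dx.
Integrate the LHS by parts once:
  ∫_0^3 −u'' v dx = −[u'(x) v(x)]_0^3 + ∫_0^3 u'(x) v'(x) dx.
Thus ∫_0^3 u'(x) v'(x) dx = ∫_0^3 f(x) v(x) dx + [u'(x) v(x)]_0^3.
Choose V so that boundary terms are either known or forced to vanish.
Mixed BC: u(0) = 0 (Dirichlet) and u'(3) = 0 (Neumann). Define V = {v ∈ H^1(0, 3) : v(0) = 0}. Then [u' v]_0^3 = u'(3)·v(3) − u'(0)·0 = 0.
Weak formulation: find u (satisfying any essential BC) such that ∫_0^3 u'(x) v'(x) dx = ∫_0^3 f v dx for all v ∈ V (Dirichlet at 0 absorbed into V; the Neumann datum at x = 3 is zero, so no boundary term remains).
Substituting f(x) = -x^2 + x + 2, the right-hand side is ∫_0^3 (-x^2 + x + 2) v dx.


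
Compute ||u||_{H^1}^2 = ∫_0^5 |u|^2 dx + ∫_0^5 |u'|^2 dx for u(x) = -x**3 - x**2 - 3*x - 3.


||u||_{H^1}^2 = 224880/7

The H^1 norm (squared) on an interval (0, L) is
  ||u||_{H^1}^2 = ∫_0^L u(x)^2 dx + ∫_0^L u'(x)^2 dx.
Compute u'(x) = -3*x**2 - 2*x - 3.
Then u(x)^2 = x**6 + 2*x**5 + 7*x**4 + 12*x**3 + 15*x**2 + 18*x + 9 and u'(x)^2 = 9*x**4 + 12*x**3 + 22*x**2 + 12*x + 9.
Integrate each monomial from 0 to 5 using ∫_0^5 c·x^n dx = c·5^(n+1)/(n+1):
  ∫_0^5 u(x)^2 dx = ∫_0^5 (x^6 + 2*x^5 + 7*x^4 + 12*x^3 + 15*x^2 + 18*x + 9) dx. Term by term:
    ∫_0^5 x^6 dx = 78125/7;  ∫_0^5 2*x^5 dx = 15625/3;  ∫_0^5 7*x^4 dx = 4375;
    ∫_0^5 12*x^3 dx = 1875;  ∫_0^5 15*x^2 dx = 625;  ∫_0^5 18*x dx = 225;
    ∫_0^5 9 dx = 45.
  Sum: 78125/7 + 15625/3 + 4375 + 1875 + 625 + 225 + 45 = 493795/21.
  ∫_0^5 u'(x)^2 dx = ∫_0^5 (9*x^4 + 12*x^3 + 22*x^2 + 12*x + 9) dx. Term by term:
    ∫_0^5 9*x^4 dx = 5625;  ∫_0^5 12*x^3 dx = 1875;  ∫_0^5 22*x^2 dx = 2750/3;
    ∫_0^5 12*x dx = 150;  ∫_0^5 9 dx = 45.
  Sum: 5625 + 1875 + 2750/3 + 150 + 45 = 25835/3.
Adding: ||u||_{H^1}^2 = 493795/21 + 25835/3 = 224880/7.


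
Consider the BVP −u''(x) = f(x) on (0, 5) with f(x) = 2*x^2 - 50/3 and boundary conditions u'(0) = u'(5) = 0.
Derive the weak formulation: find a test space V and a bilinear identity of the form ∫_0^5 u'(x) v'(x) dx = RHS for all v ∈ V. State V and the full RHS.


V = H^1(0, 5) (no boundary constraint on v; u is determined up to an additive constant); weak form: ∫_0^5 u'v' dx = ∫_0^5 (2*x^2 - 50/3) v dx for all v ∈ V.

Multiply both sides by a test function v and integrate from 0 to 5:
  ∫_0^5 −u''(x) v(x) dx = ∫_0^5 f(x) v(x) dx.
Integrate the LHS by parts once:
  ∫_0^5 −u'' v dx = −[u'(x) v(x)]_0^5 + ∫_0^5 u'(x) v'(x) dx.
Thus ∫_0^5 u'(x) v'(x) dx = ∫_0^5 f(x) v(x) dx + [u'(x) v(x)]_0^5.
Choose V so that boundary terms are either known or forced to vanish.
u has homogeneous Neumann: u'(0) = u'(5) = 0. So [u' v]_0^5 = 0·v(5) − 0·v(0) = 0 for any v; take V = H^1(0, 5).
Weak formulation: find u (satisfying any essential BC) such that ∫_0^5 u'(x) v'(x) dx = ∫_0^5 f v dx for all v ∈ V (homogeneous Neumann, so boundary terms vanish).
Substituting f(x) = 2*x^2 - 50/3, the right-hand side is ∫_0^5 (2*x^2 - 50/3) v dx.
Compatibility check (pure Neumann): taking v ≡ 1 ∈ V gives 0 = ∫_0^5 f dx + (0) − (0), i.e. ∫_0^5 f dx must equal u'(0) − u'(5) = 0. Indeed ∫_0^5 (2*x^2 - 50/3) dx = 0, so the data are compatible. The solution is then unique only up to an additive constant (fix it e.g. by requiring ∫_0^5 u dx = 0).


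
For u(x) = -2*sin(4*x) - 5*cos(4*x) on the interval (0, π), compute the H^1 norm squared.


||u||_{H^1(0,π)}^2 = 493*π/2

u'(x) = 20*sin(4*x) - 8*cos(4*x).
Expand u² and (u')² and integrate term by term on (0, π), using: for integers n ≥ 1, ∫_0^π sin²(nx) dx = ∫_0^π cos²(nx) dx = π/2; for n ≠ n', ∫_0^π sin(nx)sin(n'x) dx = ∫_0^π cos(nx)cos(n'x) dx = 0; and by product-to-sum, ∫_0^π sin(nx)cos(n'x) dx = ½∫_0^π [sin((n+n')x) + sin((n−n')x)] dx, which is 0 when n+n' is even and 2n/(n²−n'²) when n+n' is odd (it need not vanish on (0, π)).
  u² squared terms: (-5)²·∫cos(4x)² dx = 25·π/2 = 25*π/2;  (-2)²·∫sin(4x)² dx = 4·π/2 = 2*π.
  u² cross terms: 2·(-5)·(-2)·∫cos(4x)·sin(4x) dx = 20·(0) = 0.
  So ∫_0^π u² dx = 25*π/2 + 2*π + 0 = 29*π/2.
  (u')² squared terms: (-8)²·∫cos(4x)² dx = 64·π/2 = 32*π;  (20)²·∫sin(4x)² dx = 400·π/2 = 200*π.
  (u')² cross terms: 2·(-8)·(20)·∫cos(4x)·sin(4x) dx = -320·(0) = 0.
  So ∫_0^π (u')² dx = 32*π + 200*π + 0 = 232*π.
||u||_{H^1}^2 = (29*π/2) + (232*π) = 493*π/2.


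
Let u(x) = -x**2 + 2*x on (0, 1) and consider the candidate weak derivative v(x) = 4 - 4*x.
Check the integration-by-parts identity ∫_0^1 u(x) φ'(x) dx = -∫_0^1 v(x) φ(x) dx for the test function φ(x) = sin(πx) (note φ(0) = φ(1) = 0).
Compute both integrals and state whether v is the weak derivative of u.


LHS = -2/π, RHS = -4/π. No, v is not the weak derivative of u.

u(x) = -x**2 + 2*x, classical derivative u'(x) = 2 - 2*x.
φ(x) = sin(πx), so φ'(x) = π*cos(π*x).
Note φ(0) = φ(1) = 0, so the boundary term u·φ vanishes.
LHS = ∫_0^1 u(x) φ'(x) dx = ∫_0^1 (-π*x^2*cos(π*x) + 2*π*x*cos(π*x)) dx. Term by term:
  ∫_0^1 -π*x^2*cos(π*x) dx = 2/π;  ∫_0^1 2*π*x*cos(π*x) dx = -4/π.
Sum: 2/π − 4/π = -2/π.
So LHS = -2/π.
∫_0^1 v(x) φ(x) dx = ∫_0^1 (-4*x*sin(π*x) + 4*sin(π*x)) dx. Term by term:
  ∫_0^1 4*sin(π*x) dx = 8/π;  ∫_0^1 -4*x*sin(π*x) dx = -4/π.
Sum: 8/π − 4/π = 4/π.
So RHS = -∫_0^1 v(x) φ(x) dx = -4/π.
LHS − RHS = 2/π ≠ 0, so the identity fails.
(For a valid weak derivative the identity must hold for EVERY test function, in particular this one. The failure shows v is NOT the weak derivative of u.)
Correct weak derivative would be u'(x) = 2 - 2*x.


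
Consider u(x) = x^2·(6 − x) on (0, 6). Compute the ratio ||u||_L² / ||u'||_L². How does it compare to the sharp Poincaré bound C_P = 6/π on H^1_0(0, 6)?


||u||_L² / ||u'||_L² = 3*sqrt(14)/7 < C_P = 6/π.

u(x) = x^2·(6 − x), so u'(x) = 3*x*(4 - x).
u(x) = x^2·(6 − x) vanishes at x = 0 and x = 6, so u ∈ H^1_0(0, 6). Differentiate via the product rule and integrate the resulting polynomials term by term.
  ∫_0^6 u² dx = ∫_0^6 (x^6 - 12*x^5 + 36*x^4) dx. Term by term:
    ∫_0^6 x^6 dx = 279936/7;  ∫_0^6 -12*x^5 dx = -93312;  ∫_0^6 36*x^4 dx = 279936/5.
  Sum: 279936/7 − 93312 + 279936/5 = 93312/35.
  ∫_0^6 (u')² dx = ∫_0^6 (9*x^4 - 72*x^3 + 144*x^2) dx. Term by term:
    ∫_0^6 9*x^4 dx = 69984/5;  ∫_0^6 -72*x^3 dx = -23328;  ∫_0^6 144*x^2 dx = 10368.
  Sum: 69984/5 − 23328 + 10368 = 5184/5.
∫_0^6 u² dx = 93312/35, so ||u||_L² = 216*sqrt(70)/35.
∫_0^6 (u')² dx = 5184/5, so ||u'||_L² = 72*sqrt(5)/5.
Ratio ||u||_L² / ||u'||_L² = 3*sqrt(14)/7.
Sharp Poincaré constant on H^1_0(0, 6) is C_P = L/π = 6/π, achieved by sin(π/6·x).
A polynomial bump cannot attain the sharp Poincaré constant (only the first sine eigenfunction does), so the ratio is strictly less than C_P, consistent with ||u||_L² ≤ C_P ||u'||_L².


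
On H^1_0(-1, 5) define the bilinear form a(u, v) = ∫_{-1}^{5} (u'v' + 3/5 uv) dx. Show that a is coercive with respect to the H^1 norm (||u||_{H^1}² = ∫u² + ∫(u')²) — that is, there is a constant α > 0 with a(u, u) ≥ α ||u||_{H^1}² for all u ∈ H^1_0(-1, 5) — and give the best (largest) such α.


α = (π^2 + 108/5)/(π^2 + 36)

Coercivity of a(·,·) on H^1_0(-1, 5) means a(u, u) ≥ α ||u||_{H^1}² for every u ∈ H^1_0.
The interval has length L = 6, and Poincaré/coercivity depend only on L. Here a(u, u) = ∫(u')² + (3/5)·∫u².
Here 0 < c = 3/5 < 1. The condition a(u,u) ≥ α||u||_{H^1}² reads (1−α)∫(u')² ≥ (α−c)∫u². Any admissible α is ≤ 1 (rapidly oscillating u have ∫u²/∫(u')² → 0), and α = 1 would force 0 ≥ (1−c)∫u², impossible since c < 1; so 1−α > 0. By the sharp Poincaré inequality on H^1_0 of an interval of length L, ∫(u')² ≥ (π/L)²∫u² with equality for the first sine mode sin(π(x−x₀)/L) (x₀ the left endpoint), so the inequality holds for all u iff (1−α)(π/L)² ≥ α − c, i.e. α ≤ ((π/L)² + c)/((π/L)² + 1) = (1 + c(L/π)²)/(1 + (L/π)²). With (π/L)² = π^2/36 and c = 3/5, the largest admissible constant is α = ((π/L)² + c)/((π/L)² + 1).
Simplifying, α = (π^2 + 108/5)/(π^2 + 36).


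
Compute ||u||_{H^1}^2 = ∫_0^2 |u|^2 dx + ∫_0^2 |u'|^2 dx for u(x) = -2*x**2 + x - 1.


||u||_{H^1}^2 = 248/5

The H^1 norm (squared) on an interval (0, L) is
  ||u||_{H^1}^2 = ∫_0^L u(x)^2 dx + ∫_0^L u'(x)^2 dx.
Compute u'(x) = 1 - 4*x.
Then u(x)^2 = 4*x**4 - 4*x**3 + 5*x**2 - 2*x + 1 and u'(x)^2 = 16*x**2 - 8*x + 1.
Integrate each monomial from 0 to 2 using ∫_0^2 c·x^n dx = c·2^(n+1)/(n+1):
  ∫_0^2 u(x)^2 dx = ∫_0^2 (4*x^4 - 4*x^3 + 5*x^2 - 2*x + 1) dx. Term by term:
    ∫_0^2 4*x^4 dx = 128/5;  ∫_0^2 -4*x^3 dx = -16;  ∫_0^2 5*x^2 dx = 40/3;
    ∫_0^2 -2*x dx = -4;  ∫_0^2 1 dx = 2.
  Sum: 128/5 − 16 + 40/3 − 4 + 2 = 314/15.
  ∫_0^2 u'(x)^2 dx = ∫_0^2 (16*x^2 - 8*x + 1) dx. Term by term:
    ∫_0^2 16*x^2 dx = 128/3;  ∫_0^2 -8*x dx = -16;  ∫_0^2 1 dx = 2.
  Sum: 128/3 − 16 + 2 = 86/3.
Adding: ||u||_{H^1}^2 = 314/15 + 86/3 = 248/5.


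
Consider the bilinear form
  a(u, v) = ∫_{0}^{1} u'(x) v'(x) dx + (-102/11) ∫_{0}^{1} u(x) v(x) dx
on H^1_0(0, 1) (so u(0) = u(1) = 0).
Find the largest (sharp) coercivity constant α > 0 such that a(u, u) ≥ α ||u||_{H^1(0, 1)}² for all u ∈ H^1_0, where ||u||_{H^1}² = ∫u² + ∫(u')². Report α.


α = (-102/11 + π^2)/(1 + π^2)

Coercivity of a(·,·) on H^1_0(0, 1) means a(u, u) ≥ α ||u||_{H^1}² for every u ∈ H^1_0.
The interval has length L = 1, and Poincaré/coercivity depend only on L. Here a(u, u) = ∫(u')² + (-102/11)·∫u².
Here c = -102/11 < 0 with |c| < (π/L)² = π^2, so coercivity still holds. The condition a(u,u) ≥ α||u||_{H^1}² reads (1−α)∫(u')² ≥ (α−c)∫u². Any admissible α is ≤ 1 (rapidly oscillating u have ∫u²/∫(u')² → 0), and α = 1 would force 0 ≥ (1−c)∫u², impossible since c < 1; so 1−α > 0. By the sharp Poincaré inequality on H^1_0 of an interval of length L, ∫(u')² ≥ (π/L)²∫u² with equality for the first sine mode sin(π(x−x₀)/L) (x₀ the left endpoint), so the inequality holds for all u iff (1−α)(π/L)² ≥ α − c, i.e. α ≤ ((π/L)² + c)/((π/L)² + 1) = (1 + c(L/π)²)/(1 + (L/π)²). (Direct route, valid since c ≤ 0: Poincaré gives c∫u² ≥ c(L/π)²∫(u')², so a(u,u) ≥ (1 + c(L/π)²)∫(u')², while ||u||_{H^1}² ≤ (1 + (L/π)²)∫(u')²; dividing yields the same α.) With (π/L)² = π^2 and c = -102/11, the largest admissible constant is α = ((π/L)² + c)/((π/L)² + 1).
Simplifying, α = (-102/11 + π^2)/(1 + π^2).


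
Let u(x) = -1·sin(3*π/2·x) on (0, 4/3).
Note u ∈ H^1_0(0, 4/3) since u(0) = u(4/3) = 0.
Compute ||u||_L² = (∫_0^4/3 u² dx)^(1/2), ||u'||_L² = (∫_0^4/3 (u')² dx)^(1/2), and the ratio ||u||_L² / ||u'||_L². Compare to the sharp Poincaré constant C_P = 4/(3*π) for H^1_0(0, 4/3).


||u||_L² / ||u'||_L² = 2/(3*π) < C_P = 4/(3*π).

u(x) = -1·sin(3*π/2·x), so u'(x) = -3*π*cos(3*π*x/2)/2.
Writing u(x) = A·sin(kπx/L) with A = -1 and k = 2, use ∫_0^L sin²(kπx/L) dx = L/2 and ∫_0^L cos²(kπx/L) dx = L/2.
u² = 1·sin²(3*π/2·x) and (u')² = 9*π^2/4·cos²(3*π/2·x), and each of sin², cos² integrates to L/2 = 2/3 over (0, 4/3).
∫_0^4/3 u² dx = 2/3, so ||u||_L² = sqrt(6)/3.
∫_0^4/3 (u')² dx = 3*π^2/2, so ||u'||_L² = sqrt(6)*π/2.
Ratio ||u||_L² / ||u'||_L² = 2/(3*π).
Sharp Poincaré constant on H^1_0(0, 4/3) is C_P = L/π = 4/(3*π), achieved by sin(3*π/4·x).
This is the k = 2 harmonic; the ratio L/(kπ) is strictly less than C_P = L/π, consistent with the sharp inequality ||u||_L² ≤ C_P ||u'||_L².


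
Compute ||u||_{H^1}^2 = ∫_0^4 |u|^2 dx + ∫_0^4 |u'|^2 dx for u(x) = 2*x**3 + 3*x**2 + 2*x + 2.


||u||_{H^1}^2 = 3801632/105

The H^1 norm (squared) on an interval (0, L) is
  ||u||_{H^1}^2 = ∫_0^L u(x)^2 dx + ∫_0^L u'(x)^2 dx.
Compute u'(x) = 6*x**2 + 6*x + 2.
Then u(x)^2 = 4*x**6 + 12*x**5 + 17*x**4 + 20*x**3 + 16*x**2 + 8*x + 4 and u'(x)^2 = 36*x**4 + 72*x**3 + 60*x**2 + 24*x + 4.
Integrate each monomial from 0 to 4 using ∫_0^4 c·x^n dx = c·4^(n+1)/(n+1):
  ∫_0^4 u(x)^2 dx = ∫_0^4 (4*x^6 + 12*x^5 + 17*x^4 + 20*x^3 + 16*x^2 + 8*x + 4) dx. Term by term:
    ∫_0^4 4*x^6 dx = 65536/7;  ∫_0^4 12*x^5 dx = 8192;  ∫_0^4 17*x^4 dx = 17408/5;
    ∫_0^4 20*x^3 dx = 1280;  ∫_0^4 16*x^2 dx = 1024/3;  ∫_0^4 8*x dx = 64;
    ∫_0^4 4 dx = 16.
  Sum: 65536/7 + 8192 + 17408/5 + 1280 + 1024/3 + 64 + 16 = 2387408/105.
  ∫_0^4 u'(x)^2 dx = ∫_0^4 (36*x^4 + 72*x^3 + 60*x^2 + 24*x + 4) dx. Term by term:
    ∫_0^4 36*x^4 dx = 36864/5;  ∫_0^4 72*x^3 dx = 4608;  ∫_0^4 60*x^2 dx = 1280;
    ∫_0^4 24*x dx = 192;  ∫_0^4 4 dx = 16.
  Sum: 36864/5 + 4608 + 1280 + 192 + 16 = 67344/5.
Adding: ||u||_{H^1}^2 = 2387408/105 + 67344/5 = 3801632/105.


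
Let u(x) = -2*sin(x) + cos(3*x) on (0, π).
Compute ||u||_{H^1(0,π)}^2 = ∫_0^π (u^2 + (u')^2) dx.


||u||_{H^1(0,π)}^2 = 9*π

u'(x) = -3*sin(3*x) - 2*cos(x).
Expand u² and (u')² and integrate term by term on (0, π), using: for integers n ≥ 1, ∫_0^π sin²(nx) dx = ∫_0^π cos²(nx) dx = π/2; for n ≠ n', ∫_0^π sin(nx)sin(n'x) dx = ∫_0^π cos(nx)cos(n'x) dx = 0; and by product-to-sum, ∫_0^π sin(nx)cos(n'x) dx = ½∫_0^π [sin((n+n')x) + sin((n−n')x)] dx, which is 0 when n+n' is even and 2n/(n²−n'²) when n+n' is odd (it need not vanish on (0, π)).
  u² squared terms: (-2)²·∫sin(x)² dx = 4·π/2 = 2*π;  (1)²·∫cos(3x)² dx = 1·π/2 = π/2.
  u² cross terms: 2·(-2)·(1)·∫sin(x)·cos(3x) dx = -4·(0) = 0.
  So ∫_0^π u² dx = 2*π + π/2 + 0 = 5*π/2.
  (u')² squared terms: (-3)²·∫sin(3x)² dx = 9·π/2 = 9*π/2;  (-2)²·∫cos(x)² dx = 4·π/2 = 2*π.
  (u')² cross terms: 2·(-3)·(-2)·∫sin(3x)·cos(x) dx = 12·(0) = 0.
  So ∫_0^π (u')² dx = 9*π/2 + 2*π + 0 = 13*π/2.
||u||_{H^1}^2 = (5*π/2) + (13*π/2) = 9*π.


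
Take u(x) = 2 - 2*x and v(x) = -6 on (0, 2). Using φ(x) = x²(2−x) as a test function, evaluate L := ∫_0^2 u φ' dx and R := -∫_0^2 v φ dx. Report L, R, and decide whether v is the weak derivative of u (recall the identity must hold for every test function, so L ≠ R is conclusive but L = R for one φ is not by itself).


LHS = 8/3, RHS = 8. No, v is not the weak derivative of u.

u(x) = 2 - 2*x, classical derivative u'(x) = -2.
φ(x) = x²(2−x), so φ'(x) = x*(4 - 3*x).
Note φ(0) = φ(2) = 0, so the boundary term u·φ vanishes.
LHS = ∫_0^2 u(x) φ'(x) dx = ∫_0^2 (6*x^3 - 14*x^2 + 8*x) dx. Term by term:
  ∫_0^2 6*x^3 dx = 24;  ∫_0^2 -14*x^2 dx = -112/3;  ∫_0^2 8*x dx = 16.
Sum: 24 − 112/3 + 16 = 8/3.
So LHS = 8/3.
∫_0^2 v(x) φ(x) dx = ∫_0^2 (6*x^3 - 12*x^2) dx. Term by term:
  ∫_0^2 6*x^3 dx = 24;  ∫_0^2 -12*x^2 dx = -32.
Sum: 24 − 32 = -8.
So RHS = -∫_0^2 v(x) φ(x) dx = 8.
LHS − RHS = -16/3 ≠ 0, so the identity fails.
(For a valid weak derivative the identity must hold for EVERY test function, in particular this one. The failure shows v is NOT the weak derivative of u.)
Correct weak derivative would be u'(x) = -2.


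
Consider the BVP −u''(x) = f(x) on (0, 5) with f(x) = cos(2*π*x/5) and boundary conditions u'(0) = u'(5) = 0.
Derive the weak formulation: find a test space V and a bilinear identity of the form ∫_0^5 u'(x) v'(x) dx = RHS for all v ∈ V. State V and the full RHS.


V = H^1(0, 5) (no boundary constraint on v; u is determined up to an additive constant); weak form: ∫_0^5 u'v' dx = ∫_0^5 (cos(2*π*x/5)) v dx for all v ∈ V.

Multiply both sides by a test function v and integrate from 0 to 5:
  ∫_0^5 −u''(x) v(x) dx = ∫_0^5 f(x) v(x) dx.
Integrate the LHS by parts once:
  ∫_0^5 −u'' v dx = −[u'(x) v(x)]_0^5 + ∫_0^5 u'(x) v'(x) dx.
Thus ∫_0^5 u'(x) v'(x) dx = ∫_0^5 f(x) v(x) dx + [u'(x) v(x)]_0^5.
Choose V so that boundary terms are either known or forced to vanish.
u has homogeneous Neumann: u'(0) = u'(5) = 0. So [u' v]_0^5 = 0·v(5) − 0·v(0) = 0 for any v; take V = H^1(0, 5).
Weak formulation: find u (satisfying any essential BC) such that ∫_0^5 u'(x) v'(x) dx = ∫_0^5 f v dx for all v ∈ V (homogeneous Neumann, so boundary terms vanish).
Substituting f(x) = cos(2*π*x/5), the right-hand side is ∫_0^5 (cos(2*π*x/5)) v dx.
Compatibility check (pure Neumann): taking v ≡ 1 ∈ V gives 0 = ∫_0^5 f dx + (0) − (0), i.e. ∫_0^5 f dx must equal u'(0) − u'(5) = 0. Indeed ∫_0^5 (cos(2*π*x/5)) dx = 0, so the data are compatible. The solution is then unique only up to an additive constant (fix it e.g. by requiring ∫_0^5 u dx = 0).
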